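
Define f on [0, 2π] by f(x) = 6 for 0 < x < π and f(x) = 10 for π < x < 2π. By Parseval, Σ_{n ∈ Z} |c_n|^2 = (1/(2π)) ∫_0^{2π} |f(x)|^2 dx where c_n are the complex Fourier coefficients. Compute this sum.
Σ |c_n|^2 = 68

Parseval equates the L^2 energy of f (normalised by 1/(2π)) with the ℓ^2 sum of its Fourier coefficients: (1/(2π)) ∫_0^{2π} |f|^2 = Σ |c_n|^2.
Compute the left side: (1/(2π)) [∫_0^π 6^2 dx + ∫_π^{2π} 10^2 dx] = (1/(2π)) · (36π + 100π) = (36 + 100)/2 = 68.
So Σ_{n ∈ Z} |c_n|^2 = 68.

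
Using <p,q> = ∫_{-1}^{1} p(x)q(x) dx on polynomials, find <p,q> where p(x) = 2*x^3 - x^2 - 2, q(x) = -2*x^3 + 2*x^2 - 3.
<p,q> = 986/105

Expand the product: p(x)·q(x) = -4*x^6 + 6*x^5 - 2*x^4 - 2*x^3 - x^2 + 6.
∫_{-1}^{1} of each monomial x^k gives [2/(k+1) if k even, 0 if k odd]. Integrating term-by-term (or equivalently evaluating the antiderivative F(x) = -4*x^7/7 + x^6 - 2*x^5/5 - x^4/2 - x^3/3 + 6*x at the endpoints):
  F(1) − F(−1) = 1091/210 − (-881/210) = 986/105.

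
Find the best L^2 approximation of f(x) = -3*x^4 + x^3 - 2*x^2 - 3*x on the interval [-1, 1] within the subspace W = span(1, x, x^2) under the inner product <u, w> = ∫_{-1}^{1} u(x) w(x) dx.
g(x) = -32*x^2/7 - 12*x/5 + 9/35

The best approximation g ∈ W is the orthogonal projection of f onto W. Writing g = a_0 + a_1 x + a_2 x^2, the coefficients solve the normal equations G · a = b where
  G_{ij} = <φ_i, φ_j> and b_i = <f, φ_i>, with φ_0 = 1, φ_1 = x, φ_2 = x^2.
G =
  [2, 0, 2/3]
  [0, 2/3, 0]
  [2/3, 0, 2/5],
b = (-38/15, -8/5, -58/35).
Solving gives a_0 = 9/35, a_1 = -12/5, a_2 = -32/7, so
  g(x) = -32*x^2/7 - 12*x/5 + 9/35.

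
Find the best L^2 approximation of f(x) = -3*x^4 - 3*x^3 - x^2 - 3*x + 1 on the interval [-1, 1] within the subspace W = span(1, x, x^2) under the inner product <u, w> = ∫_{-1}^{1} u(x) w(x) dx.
g(x) = -25*x^2/7 - 24*x/5 + 44/35

The best approximation g ∈ W is the orthogonal projection of f onto W. Writing g = a_0 + a_1 x + a_2 x^2, the coefficients solve the normal equations G · a = b where
  G_{ij} = <φ_i, φ_j> and b_i = <f, φ_i>, with φ_0 = 1, φ_1 = x, φ_2 = x^2.
G =
  [2, 0, 2/3]
  [0, 2/3, 0]
  [2/3, 0, 2/5],
b = (2/15, -16/5, -62/105).
Solving gives a_0 = 44/35, a_1 = -24/5, a_2 = -25/7, so
  g(x) = -25*x^2/7 - 24*x/5 + 44/35.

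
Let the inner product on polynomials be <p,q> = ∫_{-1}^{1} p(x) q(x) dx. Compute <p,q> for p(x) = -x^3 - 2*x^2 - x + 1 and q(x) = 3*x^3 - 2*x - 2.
<p,q> = -44/35

Expand the product: p(x)·q(x) = -3*x^6 - 6*x^5 - x^4 + 9*x^3 + 6*x^2 - 2.
∫_{-1}^{1} of each monomial x^k gives [2/(k+1) if k even, 0 if k odd]. Integrating term-by-term (or equivalently evaluating the antiderivative F(x) = -3*x^7/7 - x^6 - x^5/5 + 9*x^4/4 + 2*x^3 - 2*x at the endpoints):
  F(1) − F(−1) = 87/140 − (263/140) = -44/35.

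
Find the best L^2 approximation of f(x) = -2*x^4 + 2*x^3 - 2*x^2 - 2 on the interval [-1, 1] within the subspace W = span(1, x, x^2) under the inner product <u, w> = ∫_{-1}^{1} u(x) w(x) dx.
g(x) = -26*x^2/7 + 6*x/5 - 64/35

The best approximation g ∈ W is the orthogonal projection of f onto W. Writing g = a_0 + a_1 x + a_2 x^2, the coefficients solve the normal equations G · a = b where
  G_{ij} = <φ_i, φ_j> and b_i = <f, φ_i>, with φ_0 = 1, φ_1 = x, φ_2 = x^2.
G =
  [2, 0, 2/3]
  [0, 2/3, 0]
  [2/3, 0, 2/5],
b = (-92/15, 4/5, -284/105).
Solving gives a_0 = -64/35, a_1 = 6/5, a_2 = -26/7, so
  g(x) = -26*x^2/7 + 6*x/5 - 64/35.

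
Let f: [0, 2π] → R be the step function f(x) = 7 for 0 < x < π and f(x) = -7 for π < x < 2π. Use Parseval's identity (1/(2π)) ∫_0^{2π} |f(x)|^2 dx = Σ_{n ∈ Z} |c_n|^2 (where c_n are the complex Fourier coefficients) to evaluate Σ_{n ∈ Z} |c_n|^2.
Σ |c_n|^2 = 49

Parseval equates the L^2 energy of f (normalised by 1/(2π)) with the ℓ^2 sum of its Fourier coefficients: (1/(2π)) ∫_0^{2π} |f|^2 = Σ |c_n|^2.
Compute the left side: (1/(2π)) [∫_0^π 7^2 dx + ∫_π^{2π} (-7)^2 dx] = (1/(2π)) · (49π + 49π) = (49 + 49)/2 = 49.
So Σ_{n ∈ Z} |c_n|^2 = 49.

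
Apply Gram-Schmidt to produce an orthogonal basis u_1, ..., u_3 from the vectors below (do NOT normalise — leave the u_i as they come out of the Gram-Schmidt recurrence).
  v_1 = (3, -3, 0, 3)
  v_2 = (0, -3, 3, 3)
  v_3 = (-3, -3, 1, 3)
Orthogonal basis:
  u_1 = (3, -3, 0, 3)
  u_2 = (-2, -1, 3, 1)
  u_3 = (-2, -1, -2, 1)

Apply the Gram-Schmidt recurrence
  u_1 = v_1
  u_i = v_i − Σ_{j<i} ((v_i · u_j) / (u_j · u_j)) · u_j.

Step by step this gives:
  u_1 = (3, -3, 0, 3)
  u_2 = (-2, -1, 3, 1)
  u_3 = (-2, -1, -2, 1)

Orthogonality check:
  u_2 · u_1 = 0 (should be 0)
  u_3 · u_1 = 0 (should be 0)
  u_3 · u_2 = 0 (should be 0)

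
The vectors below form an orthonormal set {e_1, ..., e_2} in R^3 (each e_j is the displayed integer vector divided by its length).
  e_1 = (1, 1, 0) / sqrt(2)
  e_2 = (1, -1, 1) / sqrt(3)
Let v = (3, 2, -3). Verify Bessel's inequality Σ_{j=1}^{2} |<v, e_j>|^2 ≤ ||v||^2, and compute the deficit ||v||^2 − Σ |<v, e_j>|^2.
Σ |<v, e_j>|^2 = 83/6; ||v||^2 = 22; deficit = 49/6

Write each e_j = u_j / sqrt(<u_j, u_j>) where u_j is the displayed integer vector. Then <v, e_j> = <v, u_j> / sqrt(<u_j, u_j>), so |<v, e_j>|^2 = <v, u_j>^2 / <u_j, u_j>.
Coefficients: <v, e_1> = 5/sqrt(2), <v, e_2> = -2/sqrt(3).
Square and sum: Σ |<v, e_j>|^2 = 83/6.
Compute ||v||^2 = v·v = 22.
Deficit = 22 − 83/6 = 49/6 ≥ 0, confirming Bessel's inequality. (The deficit equals ||v − Σ <v,e_j> e_j||^2, the squared distance from v to span{e_j}.)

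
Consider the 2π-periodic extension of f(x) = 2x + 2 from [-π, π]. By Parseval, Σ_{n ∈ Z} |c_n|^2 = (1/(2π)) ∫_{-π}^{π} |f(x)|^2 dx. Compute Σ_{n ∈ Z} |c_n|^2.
Σ |c_n|^2 = 4π^2/3 + 4

Expand and integrate term by term over [-π, π]:
  ∫ (2x)^2 dx = 4·(2π^3/3); ∫ 2·2·(2)·x dx = 0 (odd integrand); ∫ 2^2 dx = 4·2π.
So (1/(2π)) ∫_{-π}^{π} (2x + 2)^2 dx = 4π^2/3 + 4 = 4π^2/3 + 4.
Parseval ⇒ Σ |c_n|^2 = 4π^2/3 + 4.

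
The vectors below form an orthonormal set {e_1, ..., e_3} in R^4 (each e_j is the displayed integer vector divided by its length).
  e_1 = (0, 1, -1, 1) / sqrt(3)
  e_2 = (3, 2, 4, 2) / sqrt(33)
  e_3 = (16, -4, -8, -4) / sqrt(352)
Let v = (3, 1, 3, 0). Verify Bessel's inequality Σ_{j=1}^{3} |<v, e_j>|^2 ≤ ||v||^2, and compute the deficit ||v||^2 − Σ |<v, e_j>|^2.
Σ |<v, e_j>|^2 = 37/2; ||v||^2 = 19; deficit = 1/2

Write each e_j = u_j / sqrt(<u_j, u_j>) where u_j is the displayed integer vector. Then <v, e_j> = <v, u_j> / sqrt(<u_j, u_j>), so |<v, e_j>|^2 = <v, u_j>^2 / <u_j, u_j>.
Coefficients: <v, e_1> = -2/sqrt(3), <v, e_2> = 23/sqrt(33), <v, e_3> = 20/sqrt(352).
Square and sum: Σ |<v, e_j>|^2 = 37/2.
Compute ||v||^2 = v·v = 19.
Deficit = 19 − 37/2 = 1/2 ≥ 0, confirming Bessel's inequality. (The deficit equals ||v − Σ <v,e_j> e_j||^2, the squared distance from v to span{e_j}.)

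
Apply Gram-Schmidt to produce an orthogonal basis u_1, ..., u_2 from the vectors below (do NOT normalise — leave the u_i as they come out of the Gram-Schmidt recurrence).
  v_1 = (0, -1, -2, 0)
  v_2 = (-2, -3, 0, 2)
Orthogonal basis:
  u_1 = (0, -1, -2, 0)
  u_2 = (-2, -12/5, 6/5, 2)

Apply the Gram-Schmidt recurrence
  u_1 = v_1
  u_i = v_i − Σ_{j<i} ((v_i · u_j) / (u_j · u_j)) · u_j.

Step by step this gives:
  u_1 = (0, -1, -2, 0)
  u_2 = (-2, -12/5, 6/5, 2)

Orthogonality check:
  u_2 · u_1 = 0 (should be 0)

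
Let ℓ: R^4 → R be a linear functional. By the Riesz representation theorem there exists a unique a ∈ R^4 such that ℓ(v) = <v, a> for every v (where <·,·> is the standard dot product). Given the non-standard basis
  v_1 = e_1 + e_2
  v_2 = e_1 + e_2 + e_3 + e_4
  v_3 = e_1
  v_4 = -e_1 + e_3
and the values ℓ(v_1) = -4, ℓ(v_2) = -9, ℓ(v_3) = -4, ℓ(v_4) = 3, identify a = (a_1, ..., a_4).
a = (-4, 0, -1, -4)

Write a = (a_1, ..., a_4) in the standard basis. For each basis vector v_i, ℓ(v_i) = <v_i, a> is a linear equation in the a_j's. Collect the n equations into a matrix system V a = ℓ, where row i of V is v_i (expressed in the standard basis). Since V is invertible (lower-triangular with 1s on the diagonal, up to permutation), solve by back-substitution:
  V =
[[1, 1, 0, 0],
 [1, 1, 1, 1],
 [1, 0, 0, 0],
 [-1, 0, 1, 0]]
  V a = (-4, -9, -4, 3)
Solving gives a = (-4, 0, -1, -4).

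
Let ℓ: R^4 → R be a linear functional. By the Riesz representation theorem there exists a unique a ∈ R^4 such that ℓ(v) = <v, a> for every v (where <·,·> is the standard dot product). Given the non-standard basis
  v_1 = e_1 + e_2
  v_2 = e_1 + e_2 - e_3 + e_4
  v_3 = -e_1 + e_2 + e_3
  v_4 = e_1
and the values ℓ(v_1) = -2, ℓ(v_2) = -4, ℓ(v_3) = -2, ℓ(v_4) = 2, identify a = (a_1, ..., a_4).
a = (2, -4, 4, 2)

Write a = (a_1, ..., a_4) in the standard basis. For each basis vector v_i, ℓ(v_i) = <v_i, a> is a linear equation in the a_j's. Collect the n equations into a matrix system V a = ℓ, where row i of V is v_i (expressed in the standard basis). Since V is invertible (lower-triangular with 1s on the diagonal, up to permutation), solve by back-substitution:
  V =
[[1, 1, 0, 0],
 [1, 1, -1, 1],
 [-1, 1, 1, 0],
 [1, 0, 0, 0]]
  V a = (-2, -4, -2, 2)
Solving gives a = (2, -4, 4, 2).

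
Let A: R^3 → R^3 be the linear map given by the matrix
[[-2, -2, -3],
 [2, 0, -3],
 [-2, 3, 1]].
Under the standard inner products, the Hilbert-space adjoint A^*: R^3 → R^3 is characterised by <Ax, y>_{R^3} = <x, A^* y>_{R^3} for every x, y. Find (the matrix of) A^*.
A^* = A^T =
[[-2, 2, -2],
 [-2, 0, 3],
 [-3, -3, 1]]

For real matrices with standard dot products, the defining identity <Ax, y> = <x, A^* y> gives (Ax)^T y = x^T (A^*) y, i.e. x^T A^T y = x^T (A^*) y. Since this holds for all x, y, we must have A^* = A^T. Therefore
A^* =
[[-2, 2, -2],
 [-2, 0, 3],
 [-3, -3, 1]].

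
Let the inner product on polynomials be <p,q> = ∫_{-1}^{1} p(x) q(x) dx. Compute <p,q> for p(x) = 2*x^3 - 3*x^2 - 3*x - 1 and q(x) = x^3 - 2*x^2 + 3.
<p,q> = -934/105

Expand the product: p(x)·q(x) = 2*x^6 - 7*x^5 + 3*x^4 + 11*x^3 - 7*x^2 - 9*x - 3.
∫_{-1}^{1} of each monomial x^k gives [2/(k+1) if k even, 0 if k odd]. Integrating term-by-term (or equivalently evaluating the antiderivative F(x) = 2*x^7/7 - 7*x^6/6 + 3*x^5/5 + 11*x^4/4 - 7*x^3/3 - 9*x^2/2 - 3*x at the endpoints):
  F(1) − F(−1) = -1031/140 − (643/420) = -934/105.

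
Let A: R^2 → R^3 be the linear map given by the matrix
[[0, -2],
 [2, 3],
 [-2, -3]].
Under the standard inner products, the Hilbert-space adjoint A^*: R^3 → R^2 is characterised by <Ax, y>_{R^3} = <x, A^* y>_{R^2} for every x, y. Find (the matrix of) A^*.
A^* = A^T =
[[0, 2, -2],
 [-2, 3, -3]]

For real matrices with standard dot products, the defining identity <Ax, y> = <x, A^* y> gives (Ax)^T y = x^T (A^*) y, i.e. x^T A^T y = x^T (A^*) y. Since this holds for all x, y, we must have A^* = A^T. Therefore
A^* =
[[0, 2, -2],
 [-2, 3, -3]].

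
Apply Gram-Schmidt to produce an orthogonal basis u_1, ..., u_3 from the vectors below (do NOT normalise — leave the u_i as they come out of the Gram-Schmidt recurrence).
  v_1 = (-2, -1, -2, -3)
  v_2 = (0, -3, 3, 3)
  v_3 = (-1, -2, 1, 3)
Orthogonal basis:
  u_1 = (-2, -1, -2, -3)
  u_2 = (-4/3, -11/3, 5/3, 1)
  u_3 = (-16/19, 7/38, -18/19, 43/38)

Apply the Gram-Schmidt recurrence
  u_1 = v_1
  u_i = v_i − Σ_{j<i} ((v_i · u_j) / (u_j · u_j)) · u_j.

Step by step this gives:
  u_1 = (-2, -1, -2, -3)
  u_2 = (-4/3, -11/3, 5/3, 1)
  u_3 = (-16/19, 7/38, -18/19, 43/38)

Orthogonality check:
  u_2 · u_1 = 0 (should be 0)
  u_3 · u_1 = 0 (should be 0)
  u_3 · u_2 = 0 (should be 0)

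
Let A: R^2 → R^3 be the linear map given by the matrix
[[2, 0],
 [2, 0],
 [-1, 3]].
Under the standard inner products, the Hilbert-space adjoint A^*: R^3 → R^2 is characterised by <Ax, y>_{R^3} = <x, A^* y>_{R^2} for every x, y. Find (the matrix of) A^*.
A^* = A^T =
[[2, 2, -1],
 [0, 0, 3]]

For real matrices with standard dot products, the defining identity <Ax, y> = <x, A^* y> gives (Ax)^T y = x^T (A^*) y, i.e. x^T A^T y = x^T (A^*) y. Since this holds for all x, y, we must have A^* = A^T. Therefore
A^* =
[[2, 2, -1],
 [0, 0, 3]].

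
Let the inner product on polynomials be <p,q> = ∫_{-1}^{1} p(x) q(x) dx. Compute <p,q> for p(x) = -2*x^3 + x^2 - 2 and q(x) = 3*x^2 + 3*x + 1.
<p,q> = -128/15

Expand the product: p(x)·q(x) = -6*x^5 - 3*x^4 + x^3 - 5*x^2 - 6*x - 2.
∫_{-1}^{1} of each monomial x^k gives [2/(k+1) if k even, 0 if k odd]. Integrating term-by-term (or equivalently evaluating the antiderivative F(x) = -x^6 - 3*x^5/5 + x^4/4 - 5*x^3/3 - 3*x^2 - 2*x at the endpoints):
  F(1) − F(−1) = -481/60 − (31/60) = -128/15.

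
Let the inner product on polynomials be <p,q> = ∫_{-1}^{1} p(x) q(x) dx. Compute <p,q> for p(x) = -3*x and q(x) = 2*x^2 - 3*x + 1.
<p,q> = 6

Expand the product: p(x)·q(x) = -6*x^3 + 9*x^2 - 3*x.
∫_{-1}^{1} of each monomial x^k gives [2/(k+1) if k even, 0 if k odd]. Integrating term-by-term (or equivalently evaluating the antiderivative F(x) = -3*x^4/2 + 3*x^3 - 3*x^2/2 at the endpoints):
  F(1) − F(−1) = 0 − (-6) = 6.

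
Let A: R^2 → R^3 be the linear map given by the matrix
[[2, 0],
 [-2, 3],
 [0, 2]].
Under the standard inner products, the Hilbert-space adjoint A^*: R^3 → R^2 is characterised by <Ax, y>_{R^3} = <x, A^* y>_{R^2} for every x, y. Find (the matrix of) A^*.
A^* = A^T =
[[2, -2, 0],
 [0, 3, 2]]

For real matrices with standard dot products, the defining identity <Ax, y> = <x, A^* y> gives (Ax)^T y = x^T (A^*) y, i.e. x^T A^T y = x^T (A^*) y. Since this holds for all x, y, we must have A^* = A^T. Therefore
A^* =
[[2, -2, 0],
 [0, 3, 2]].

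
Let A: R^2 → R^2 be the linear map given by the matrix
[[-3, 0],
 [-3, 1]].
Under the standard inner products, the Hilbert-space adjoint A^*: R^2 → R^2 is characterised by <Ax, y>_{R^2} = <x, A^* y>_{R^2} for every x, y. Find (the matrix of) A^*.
A^* = A^T =
[[-3, -3],
 [0, 1]]

For real matrices with standard dot products, the defining identity <Ax, y> = <x, A^* y> gives (Ax)^T y = x^T (A^*) y, i.e. x^T A^T y = x^T (A^*) y. Since this holds for all x, y, we must have A^* = A^T. Therefore
A^* =
[[-3, -3],
 [0, 1]].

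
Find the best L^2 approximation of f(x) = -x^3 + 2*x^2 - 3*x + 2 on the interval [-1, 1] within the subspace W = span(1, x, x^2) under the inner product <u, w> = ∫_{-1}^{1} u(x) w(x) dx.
g(x) = 2*x^2 - 18*x/5 + 2

The best approximation g ∈ W is the orthogonal projection of f onto W. Writing g = a_0 + a_1 x + a_2 x^2, the coefficients solve the normal equations G · a = b where
  G_{ij} = <φ_i, φ_j> and b_i = <f, φ_i>, with φ_0 = 1, φ_1 = x, φ_2 = x^2.
G =
  [2, 0, 2/3]
  [0, 2/3, 0]
  [2/3, 0, 2/5],
b = (16/3, -12/5, 32/15).
Solving gives a_0 = 2, a_1 = -18/5, a_2 = 2, so
  g(x) = 2*x^2 - 18*x/5 + 2.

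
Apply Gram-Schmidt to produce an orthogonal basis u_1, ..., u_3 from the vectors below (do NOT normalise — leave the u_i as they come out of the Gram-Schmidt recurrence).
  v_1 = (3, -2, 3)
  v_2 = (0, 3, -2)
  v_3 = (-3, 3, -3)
Orthogonal basis:
  u_1 = (3, -2, 3)
  u_2 = (18/11, 21/11, -4/11)
  u_3 = (-15/71, 18/71, 27/71)

Apply the Gram-Schmidt recurrence
  u_1 = v_1
  u_i = v_i − Σ_{j<i} ((v_i · u_j) / (u_j · u_j)) · u_j.

Step by step this gives:
  u_1 = (3, -2, 3)
  u_2 = (18/11, 21/11, -4/11)
  u_3 = (-15/71, 18/71, 27/71)

Orthogonality check:
  u_2 · u_1 = 0 (should be 0)
  u_3 · u_1 = 0 (should be 0)
  u_3 · u_2 = 0 (should be 0)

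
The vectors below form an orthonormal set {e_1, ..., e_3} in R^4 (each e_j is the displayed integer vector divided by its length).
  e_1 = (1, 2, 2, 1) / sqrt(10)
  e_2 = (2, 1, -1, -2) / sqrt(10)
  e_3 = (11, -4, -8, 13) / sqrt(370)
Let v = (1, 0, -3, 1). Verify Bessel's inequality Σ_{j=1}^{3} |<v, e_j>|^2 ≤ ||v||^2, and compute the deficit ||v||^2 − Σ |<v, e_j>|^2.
Σ |<v, e_j>|^2 = 3229/370; ||v||^2 = 11; deficit = 841/370

Write each e_j = u_j / sqrt(<u_j, u_j>) where u_j is the displayed integer vector. Then <v, e_j> = <v, u_j> / sqrt(<u_j, u_j>), so |<v, e_j>|^2 = <v, u_j>^2 / <u_j, u_j>.
Coefficients: <v, e_1> = -4/sqrt(10), <v, e_2> = 3/sqrt(10), <v, e_3> = 48/sqrt(370).
Square and sum: Σ |<v, e_j>|^2 = 3229/370.
Compute ||v||^2 = v·v = 11.
Deficit = 11 − 3229/370 = 841/370 ≥ 0, confirming Bessel's inequality. (The deficit equals ||v − Σ <v,e_j> e_j||^2, the squared distance from v to span{e_j}.)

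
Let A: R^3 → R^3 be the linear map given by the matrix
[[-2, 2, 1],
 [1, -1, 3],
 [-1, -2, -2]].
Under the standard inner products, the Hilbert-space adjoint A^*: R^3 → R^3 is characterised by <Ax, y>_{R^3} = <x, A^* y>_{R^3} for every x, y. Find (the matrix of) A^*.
A^* = A^T =
[[-2, 1, -1],
 [2, -1, -2],
 [1, 3, -2]]

For real matrices with standard dot products, the defining identity <Ax, y> = <x, A^* y> gives (Ax)^T y = x^T (A^*) y, i.e. x^T A^T y = x^T (A^*) y. Since this holds for all x, y, we must have A^* = A^T. Therefore
A^* =
[[-2, 1, -1],
 [2, -1, -2],
 [1, 3, -2]].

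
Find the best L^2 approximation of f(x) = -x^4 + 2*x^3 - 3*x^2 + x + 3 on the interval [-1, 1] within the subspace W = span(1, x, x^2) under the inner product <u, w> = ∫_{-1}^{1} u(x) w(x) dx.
g(x) = -27*x^2/7 + 11*x/5 + 108/35

The best approximation g ∈ W is the orthogonal projection of f onto W. Writing g = a_0 + a_1 x + a_2 x^2, the coefficients solve the normal equations G · a = b where
  G_{ij} = <φ_i, φ_j> and b_i = <f, φ_i>, with φ_0 = 1, φ_1 = x, φ_2 = x^2.
G =
  [2, 0, 2/3]
  [0, 2/3, 0]
  [2/3, 0, 2/5],
b = (18/5, 22/15, 18/35).
Solving gives a_0 = 108/35, a_1 = 11/5, a_2 = -27/7, so
  g(x) = -27*x^2/7 + 11*x/5 + 108/35.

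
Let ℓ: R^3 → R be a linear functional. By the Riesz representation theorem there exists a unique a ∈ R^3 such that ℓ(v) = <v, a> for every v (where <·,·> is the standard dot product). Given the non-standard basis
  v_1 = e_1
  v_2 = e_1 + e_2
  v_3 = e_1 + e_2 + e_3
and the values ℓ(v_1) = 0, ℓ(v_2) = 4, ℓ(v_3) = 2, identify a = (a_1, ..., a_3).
a = (0, 4, -2)

Write a = (a_1, ..., a_3) in the standard basis. For each basis vector v_i, ℓ(v_i) = <v_i, a> is a linear equation in the a_j's. Collect the n equations into a matrix system V a = ℓ, where row i of V is v_i (expressed in the standard basis). Since V is invertible (lower-triangular with 1s on the diagonal, up to permutation), solve by back-substitution:
  V =
[[1, 0, 0],
 [1, 1, 0],
 [1, 1, 1]]
  V a = (0, 4, 2)
Solving gives a = (0, 4, -2).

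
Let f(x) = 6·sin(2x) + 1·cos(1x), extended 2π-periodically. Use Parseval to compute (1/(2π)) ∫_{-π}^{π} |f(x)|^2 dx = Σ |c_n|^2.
Σ |c_n|^2 = 37/2

Expand |f|^2 and use orthogonality of {sin(nx), cos(mx)} on [-π, π]:
  ∫_{-π}^{π} sin(nx)^2 dx = π, ∫ cos(mx)^2 dx = π, and cross terms integrate to 0.
So ∫_{-π}^{π} f(x)^2 dx = 6^2 · π + 1^2 · π = (36 + 1)π.
Divide by 2π: (36 + 1)/2 = 37/2.
By Parseval, this equals Σ |c_n|^2.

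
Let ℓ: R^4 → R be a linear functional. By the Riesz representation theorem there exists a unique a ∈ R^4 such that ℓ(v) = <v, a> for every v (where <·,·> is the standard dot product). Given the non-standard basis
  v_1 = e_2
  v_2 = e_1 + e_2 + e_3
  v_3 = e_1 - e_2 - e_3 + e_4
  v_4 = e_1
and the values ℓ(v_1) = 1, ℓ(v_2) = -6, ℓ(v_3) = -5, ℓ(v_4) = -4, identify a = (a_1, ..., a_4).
a = (-4, 1, -3, -3)

Write a = (a_1, ..., a_4) in the standard basis. For each basis vector v_i, ℓ(v_i) = <v_i, a> is a linear equation in the a_j's. Collect the n equations into a matrix system V a = ℓ, where row i of V is v_i (expressed in the standard basis). Since V is invertible (lower-triangular with 1s on the diagonal, up to permutation), solve by back-substitution:
  V =
[[0, 1, 0, 0],
 [1, 1, 1, 0],
 [1, -1, -1, 1],
 [1, 0, 0, 0]]
  V a = (1, -6, -5, -4)
Solving gives a = (-4, 1, -3, -3).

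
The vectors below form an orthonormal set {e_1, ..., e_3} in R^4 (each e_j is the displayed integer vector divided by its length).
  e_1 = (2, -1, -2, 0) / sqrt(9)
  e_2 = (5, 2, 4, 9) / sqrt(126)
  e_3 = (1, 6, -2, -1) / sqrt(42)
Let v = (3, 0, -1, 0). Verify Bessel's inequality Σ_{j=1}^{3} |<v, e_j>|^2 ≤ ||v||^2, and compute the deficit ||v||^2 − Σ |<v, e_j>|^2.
Σ |<v, e_j>|^2 = 26/3; ||v||^2 = 10; deficit = 4/3

Write each e_j = u_j / sqrt(<u_j, u_j>) where u_j is the displayed integer vector. Then <v, e_j> = <v, u_j> / sqrt(<u_j, u_j>), so |<v, e_j>|^2 = <v, u_j>^2 / <u_j, u_j>.
Coefficients: <v, e_1> = 8/sqrt(9), <v, e_2> = 11/sqrt(126), <v, e_3> = 5/sqrt(42).
Square and sum: Σ |<v, e_j>|^2 = 26/3.
Compute ||v||^2 = v·v = 10.
Deficit = 10 − 26/3 = 4/3 ≥ 0, confirming Bessel's inequality. (The deficit equals ||v − Σ <v,e_j> e_j||^2, the squared distance from v to span{e_j}.)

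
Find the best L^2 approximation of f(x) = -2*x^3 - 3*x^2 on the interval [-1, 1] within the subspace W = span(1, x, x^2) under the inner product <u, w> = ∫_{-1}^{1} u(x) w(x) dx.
g(x) = -3*x^2 - 6*x/5

The best approximation g ∈ W is the orthogonal projection of f onto W. Writing g = a_0 + a_1 x + a_2 x^2, the coefficients solve the normal equations G · a = b where
  G_{ij} = <φ_i, φ_j> and b_i = <f, φ_i>, with φ_0 = 1, φ_1 = x, φ_2 = x^2.
G =
  [2, 0, 2/3]
  [0, 2/3, 0]
  [2/3, 0, 2/5],
b = (-2, -4/5, -6/5).
Solving gives a_0 = 0, a_1 = -6/5, a_2 = -3, so
  g(x) = -3*x^2 - 6*x/5.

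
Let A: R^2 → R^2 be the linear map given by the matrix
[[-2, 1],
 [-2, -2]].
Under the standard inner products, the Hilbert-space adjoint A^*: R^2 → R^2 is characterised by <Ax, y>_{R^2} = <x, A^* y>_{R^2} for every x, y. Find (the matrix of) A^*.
A^* = A^T =
[[-2, -2],
 [1, -2]]

For real matrices with standard dot products, the defining identity <Ax, y> = <x, A^* y> gives (Ax)^T y = x^T (A^*) y, i.e. x^T A^T y = x^T (A^*) y. Since this holds for all x, y, we must have A^* = A^T. Therefore
A^* =
[[-2, -2],
 [1, -2]].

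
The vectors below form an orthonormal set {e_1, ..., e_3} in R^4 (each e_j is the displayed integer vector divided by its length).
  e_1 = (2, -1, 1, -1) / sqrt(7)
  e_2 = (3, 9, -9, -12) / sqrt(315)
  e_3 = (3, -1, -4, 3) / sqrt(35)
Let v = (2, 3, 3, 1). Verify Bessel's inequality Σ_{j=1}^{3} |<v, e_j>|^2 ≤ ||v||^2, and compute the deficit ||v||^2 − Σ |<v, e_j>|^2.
Σ |<v, e_j>|^2 = 17/7; ||v||^2 = 23; deficit = 144/7

Write each e_j = u_j / sqrt(<u_j, u_j>) where u_j is the displayed integer vector. Then <v, e_j> = <v, u_j> / sqrt(<u_j, u_j>), so |<v, e_j>|^2 = <v, u_j>^2 / <u_j, u_j>.
Coefficients: <v, e_1> = 3/sqrt(7), <v, e_2> = -6/sqrt(315), <v, e_3> = -6/sqrt(35).
Square and sum: Σ |<v, e_j>|^2 = 17/7.
Compute ||v||^2 = v·v = 23.
Deficit = 23 − 17/7 = 144/7 ≥ 0, confirming Bessel's inequality. (The deficit equals ||v − Σ <v,e_j> e_j||^2, the squared distance from v to span{e_j}.)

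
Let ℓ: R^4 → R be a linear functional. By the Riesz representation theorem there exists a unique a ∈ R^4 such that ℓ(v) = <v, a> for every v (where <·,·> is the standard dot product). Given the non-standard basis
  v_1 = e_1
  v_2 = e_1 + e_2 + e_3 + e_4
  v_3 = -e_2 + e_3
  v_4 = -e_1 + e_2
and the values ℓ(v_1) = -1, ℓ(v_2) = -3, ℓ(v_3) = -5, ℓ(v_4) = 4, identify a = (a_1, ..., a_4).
a = (-1, 3, -2, -3)

Write a = (a_1, ..., a_4) in the standard basis. For each basis vector v_i, ℓ(v_i) = <v_i, a> is a linear equation in the a_j's. Collect the n equations into a matrix system V a = ℓ, where row i of V is v_i (expressed in the standard basis). Since V is invertible (lower-triangular with 1s on the diagonal, up to permutation), solve by back-substitution:
  V =
[[1, 0, 0, 0],
 [1, 1, 1, 1],
 [0, -1, 1, 0],
 [-1, 1, 0, 0]]
  V a = (-1, -3, -5, 4)
Solving gives a = (-1, 3, -2, -3).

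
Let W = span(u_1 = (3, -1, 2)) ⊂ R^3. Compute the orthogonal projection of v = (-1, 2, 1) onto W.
proj_W(v) = (-9/14, 3/14, -3/7)

Set up U = [u_1 | ... | u_1] ∈ R^(3×1). The projector onto W = col(U) is P = U (U^T U)^(-1) U^T.
Compute U^T U =
  [14],
and U^T v = (-3).
Solve U^T U · c = U^T v for the coefficients: c = (-3/14). The projection is proj_W(v) = U c.
Check: (v - proj_W(v)) · u_1 = 0  (should be 0).
Result: proj_W(v) = (-9/14, 3/14, -3/7).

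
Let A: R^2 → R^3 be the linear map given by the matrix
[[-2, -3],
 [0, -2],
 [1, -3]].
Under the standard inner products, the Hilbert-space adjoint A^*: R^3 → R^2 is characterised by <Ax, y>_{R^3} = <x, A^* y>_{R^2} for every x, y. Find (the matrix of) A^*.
A^* = A^T =
[[-2, 0, 1],
 [-3, -2, -3]]

For real matrices with standard dot products, the defining identity <Ax, y> = <x, A^* y> gives (Ax)^T y = x^T (A^*) y, i.e. x^T A^T y = x^T (A^*) y. Since this holds for all x, y, we must have A^* = A^T. Therefore
A^* =
[[-2, 0, 1],
 [-3, -2, -3]].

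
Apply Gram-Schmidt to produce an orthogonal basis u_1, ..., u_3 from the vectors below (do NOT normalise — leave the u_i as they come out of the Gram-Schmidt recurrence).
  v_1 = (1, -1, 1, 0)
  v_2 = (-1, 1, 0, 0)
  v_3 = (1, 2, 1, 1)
Orthogonal basis:
  u_1 = (1, -1, 1, 0)
  u_2 = (-1/3, 1/3, 2/3, 0)
  u_3 = (3/2, 3/2, 0, 1)

Apply the Gram-Schmidt recurrence
  u_1 = v_1
  u_i = v_i − Σ_{j<i} ((v_i · u_j) / (u_j · u_j)) · u_j.

Step by step this gives:
  u_1 = (1, -1, 1, 0)
  u_2 = (-1/3, 1/3, 2/3, 0)
  u_3 = (3/2, 3/2, 0, 1)

Orthogonality check:
  u_2 · u_1 = 0 (should be 0)
  u_3 · u_1 = 0 (should be 0)
  u_3 · u_2 = 0 (should be 0)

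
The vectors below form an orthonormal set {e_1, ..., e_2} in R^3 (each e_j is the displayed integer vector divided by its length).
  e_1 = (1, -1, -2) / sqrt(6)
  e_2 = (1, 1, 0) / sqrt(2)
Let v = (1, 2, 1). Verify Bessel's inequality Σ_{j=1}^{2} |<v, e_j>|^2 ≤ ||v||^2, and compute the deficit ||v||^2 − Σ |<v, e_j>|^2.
Σ |<v, e_j>|^2 = 6; ||v||^2 = 6; deficit = 0

Write each e_j = u_j / sqrt(<u_j, u_j>) where u_j is the displayed integer vector. Then <v, e_j> = <v, u_j> / sqrt(<u_j, u_j>), so |<v, e_j>|^2 = <v, u_j>^2 / <u_j, u_j>.
Coefficients: <v, e_1> = -3/sqrt(6), <v, e_2> = 3/sqrt(2).
Square and sum: Σ |<v, e_j>|^2 = 6.
Compute ||v||^2 = v·v = 6.
Deficit = 6 − 6 = 0 ≥ 0, confirming Bessel's inequality. (The deficit equals ||v − Σ <v,e_j> e_j||^2, the squared distance from v to span{e_j}.)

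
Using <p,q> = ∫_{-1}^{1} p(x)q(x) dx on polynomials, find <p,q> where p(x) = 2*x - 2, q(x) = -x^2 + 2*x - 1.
<p,q> = 8

Expand the product: p(x)·q(x) = -2*x^3 + 6*x^2 - 6*x + 2.
∫_{-1}^{1} of each monomial x^k gives [2/(k+1) if k even, 0 if k odd]. Integrating term-by-term (or equivalently evaluating the antiderivative F(x) = -x^4/2 + 2*x^3 - 3*x^2 + 2*x at the endpoints):
  F(1) − F(−1) = 1/2 − (-15/2) = 8.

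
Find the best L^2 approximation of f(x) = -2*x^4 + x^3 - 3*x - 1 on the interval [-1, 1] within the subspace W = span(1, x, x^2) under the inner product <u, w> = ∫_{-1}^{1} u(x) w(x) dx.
g(x) = -12*x^2/7 - 12*x/5 - 29/35

The best approximation g ∈ W is the orthogonal projection of f onto W. Writing g = a_0 + a_1 x + a_2 x^2, the coefficients solve the normal equations G · a = b where
  G_{ij} = <φ_i, φ_j> and b_i = <f, φ_i>, with φ_0 = 1, φ_1 = x, φ_2 = x^2.
G =
  [2, 0, 2/3]
  [0, 2/3, 0]
  [2/3, 0, 2/5],
b = (-14/5, -8/5, -26/21).
Solving gives a_0 = -29/35, a_1 = -12/5, a_2 = -12/7, so
  g(x) = -12*x^2/7 - 12*x/5 - 29/35.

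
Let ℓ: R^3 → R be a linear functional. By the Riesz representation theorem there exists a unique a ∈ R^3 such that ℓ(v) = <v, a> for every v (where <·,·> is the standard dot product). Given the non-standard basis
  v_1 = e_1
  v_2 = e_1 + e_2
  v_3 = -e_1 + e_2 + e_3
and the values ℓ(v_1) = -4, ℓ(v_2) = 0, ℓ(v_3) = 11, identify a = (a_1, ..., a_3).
a = (-4, 4, 3)

Write a = (a_1, ..., a_3) in the standard basis. For each basis vector v_i, ℓ(v_i) = <v_i, a> is a linear equation in the a_j's. Collect the n equations into a matrix system V a = ℓ, where row i of V is v_i (expressed in the standard basis). Since V is invertible (lower-triangular with 1s on the diagonal, up to permutation), solve by back-substitution:
  V =
[[1, 0, 0],
 [1, 1, 0],
 [-1, 1, 1]]
  V a = (-4, 0, 11)
Solving gives a = (-4, 4, 3).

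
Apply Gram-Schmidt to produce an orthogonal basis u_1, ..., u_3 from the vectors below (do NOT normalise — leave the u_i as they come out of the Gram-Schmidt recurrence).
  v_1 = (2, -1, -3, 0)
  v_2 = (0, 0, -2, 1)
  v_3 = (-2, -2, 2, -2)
Orthogonal basis:
  u_1 = (2, -1, -3, 0)
  u_2 = (-6/7, 3/7, -5/7, 1)
  u_3 = (-30/17, -36/17, -8/17, -16/17)

Apply the Gram-Schmidt recurrence
  u_1 = v_1
  u_i = v_i − Σ_{j<i} ((v_i · u_j) / (u_j · u_j)) · u_j.

Step by step this gives:
  u_1 = (2, -1, -3, 0)
  u_2 = (-6/7, 3/7, -5/7, 1)
  u_3 = (-30/17, -36/17, -8/17, -16/17)

Orthogonality check:
  u_2 · u_1 = 0 (should be 0)
  u_3 · u_1 = 0 (should be 0)
  u_3 · u_2 = 0 (should be 0)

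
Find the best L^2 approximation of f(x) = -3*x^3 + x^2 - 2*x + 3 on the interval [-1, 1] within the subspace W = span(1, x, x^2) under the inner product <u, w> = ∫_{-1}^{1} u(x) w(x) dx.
g(x) = x^2 - 19*x/5 + 3

The best approximation g ∈ W is the orthogonal projection of f onto W. Writing g = a_0 + a_1 x + a_2 x^2, the coefficients solve the normal equations G · a = b where
  G_{ij} = <φ_i, φ_j> and b_i = <f, φ_i>, with φ_0 = 1, φ_1 = x, φ_2 = x^2.
G =
  [2, 0, 2/3]
  [0, 2/3, 0]
  [2/3, 0, 2/5],
b = (20/3, -38/15, 12/5).
Solving gives a_0 = 3, a_1 = -19/5, a_2 = 1, so
  g(x) = x^2 - 19*x/5 + 3.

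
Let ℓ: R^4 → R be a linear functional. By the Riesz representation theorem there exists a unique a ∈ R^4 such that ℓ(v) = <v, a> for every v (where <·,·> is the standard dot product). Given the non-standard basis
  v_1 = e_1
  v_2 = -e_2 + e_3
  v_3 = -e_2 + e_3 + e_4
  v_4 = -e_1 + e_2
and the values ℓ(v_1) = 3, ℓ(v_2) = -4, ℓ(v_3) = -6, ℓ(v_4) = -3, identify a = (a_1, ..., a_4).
a = (3, 0, -4, -2)

Write a = (a_1, ..., a_4) in the standard basis. For each basis vector v_i, ℓ(v_i) = <v_i, a> is a linear equation in the a_j's. Collect the n equations into a matrix system V a = ℓ, where row i of V is v_i (expressed in the standard basis). Since V is invertible (lower-triangular with 1s on the diagonal, up to permutation), solve by back-substitution:
  V =
[[1, 0, 0, 0],
 [0, -1, 1, 0],
 [0, -1, 1, 1],
 [-1, 1, 0, 0]]
  V a = (3, -4, -6, -3)
Solving gives a = (3, 0, -4, -2).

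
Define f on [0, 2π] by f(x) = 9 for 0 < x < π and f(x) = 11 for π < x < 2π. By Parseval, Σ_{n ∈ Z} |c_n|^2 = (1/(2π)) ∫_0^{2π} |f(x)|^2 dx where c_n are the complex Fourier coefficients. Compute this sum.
Σ |c_n|^2 = 101

Parseval equates the L^2 energy of f (normalised by 1/(2π)) with the ℓ^2 sum of its Fourier coefficients: (1/(2π)) ∫_0^{2π} |f|^2 = Σ |c_n|^2.
Compute the left side: (1/(2π)) [∫_0^π 9^2 dx + ∫_π^{2π} 11^2 dx] = (1/(2π)) · (81π + 121π) = (81 + 121)/2 = 101.
So Σ_{n ∈ Z} |c_n|^2 = 101.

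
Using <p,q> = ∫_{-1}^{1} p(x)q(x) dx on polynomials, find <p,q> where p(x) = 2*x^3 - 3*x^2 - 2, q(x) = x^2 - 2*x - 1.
<p,q> = 28/15

Expand the product: p(x)·q(x) = 2*x^5 - 7*x^4 + 4*x^3 + x^2 + 4*x + 2.
∫_{-1}^{1} of each monomial x^k gives [2/(k+1) if k even, 0 if k odd]. Integrating term-by-term (or equivalently evaluating the antiderivative F(x) = x^6/3 - 7*x^5/5 + x^4 + x^3/3 + 2*x^2 + 2*x at the endpoints):
  F(1) − F(−1) = 64/15 − (12/5) = 28/15.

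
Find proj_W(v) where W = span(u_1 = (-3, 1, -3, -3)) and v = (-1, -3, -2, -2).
proj_W(v) = (-9/7, 3/7, -9/7, -9/7)

Set up U = [u_1 | ... | u_1] ∈ R^(4×1). The projector onto W = col(U) is P = U (U^T U)^(-1) U^T.
Compute U^T U =
  [28],
and U^T v = (12).
Solve U^T U · c = U^T v for the coefficients: c = (3/7). The projection is proj_W(v) = U c.
Check: (v - proj_W(v)) · u_1 = 0  (should be 0).
Result: proj_W(v) = (-9/7, 3/7, -9/7, -9/7).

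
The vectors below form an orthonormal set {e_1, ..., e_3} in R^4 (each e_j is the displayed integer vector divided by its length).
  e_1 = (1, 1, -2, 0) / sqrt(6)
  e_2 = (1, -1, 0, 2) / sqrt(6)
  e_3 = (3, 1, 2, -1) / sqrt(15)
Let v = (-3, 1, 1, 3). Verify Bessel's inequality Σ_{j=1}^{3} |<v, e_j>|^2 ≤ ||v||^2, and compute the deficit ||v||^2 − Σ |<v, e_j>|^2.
Σ |<v, e_j>|^2 = 131/15; ||v||^2 = 20; deficit = 169/15

Write each e_j = u_j / sqrt(<u_j, u_j>) where u_j is the displayed integer vector. Then <v, e_j> = <v, u_j> / sqrt(<u_j, u_j>), so |<v, e_j>|^2 = <v, u_j>^2 / <u_j, u_j>.
Coefficients: <v, e_1> = -4/sqrt(6), <v, e_2> = 2/sqrt(6), <v, e_3> = -9/sqrt(15).
Square and sum: Σ |<v, e_j>|^2 = 131/15.
Compute ||v||^2 = v·v = 20.
Deficit = 20 − 131/15 = 169/15 ≥ 0, confirming Bessel's inequality. (The deficit equals ||v − Σ <v,e_j> e_j||^2, the squared distance from v to span{e_j}.)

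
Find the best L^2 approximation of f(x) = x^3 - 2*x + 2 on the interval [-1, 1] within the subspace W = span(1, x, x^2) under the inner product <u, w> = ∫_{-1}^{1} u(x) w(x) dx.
g(x) = 2 - 7*x/5

The best approximation g ∈ W is the orthogonal projection of f onto W. Writing g = a_0 + a_1 x + a_2 x^2, the coefficients solve the normal equations G · a = b where
  G_{ij} = <φ_i, φ_j> and b_i = <f, φ_i>, with φ_0 = 1, φ_1 = x, φ_2 = x^2.
G =
  [2, 0, 2/3]
  [0, 2/3, 0]
  [2/3, 0, 2/5],
b = (4, -14/15, 4/3).
Solving gives a_0 = 2, a_1 = -7/5, a_2 = 0, so
  g(x) = 2 - 7*x/5.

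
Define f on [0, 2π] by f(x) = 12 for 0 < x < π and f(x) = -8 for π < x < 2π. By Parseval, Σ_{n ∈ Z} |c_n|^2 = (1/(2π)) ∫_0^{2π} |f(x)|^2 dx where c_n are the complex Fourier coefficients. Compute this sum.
Σ |c_n|^2 = 104

Parseval equates the L^2 energy of f (normalised by 1/(2π)) with the ℓ^2 sum of its Fourier coefficients: (1/(2π)) ∫_0^{2π} |f|^2 = Σ |c_n|^2.
Compute the left side: (1/(2π)) [∫_0^π 12^2 dx + ∫_π^{2π} (-8)^2 dx] = (1/(2π)) · (144π + 64π) = (144 + 64)/2 = 104.
So Σ_{n ∈ Z} |c_n|^2 = 104.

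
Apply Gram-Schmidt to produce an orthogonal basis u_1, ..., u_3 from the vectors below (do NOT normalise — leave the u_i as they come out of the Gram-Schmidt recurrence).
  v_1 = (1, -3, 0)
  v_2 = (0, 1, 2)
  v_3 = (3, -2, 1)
Orthogonal basis:
  u_1 = (1, -3, 0)
  u_2 = (3/10, 1/10, 2)
  u_3 = (78/41, 26/41, -13/41)

Apply the Gram-Schmidt recurrence
  u_1 = v_1
  u_i = v_i − Σ_{j<i} ((v_i · u_j) / (u_j · u_j)) · u_j.

Step by step this gives:
  u_1 = (1, -3, 0)
  u_2 = (3/10, 1/10, 2)
  u_3 = (78/41, 26/41, -13/41)

Orthogonality check:
  u_2 · u_1 = 0 (should be 0)
  u_3 · u_1 = 0 (should be 0)
  u_3 · u_2 = 0 (should be 0)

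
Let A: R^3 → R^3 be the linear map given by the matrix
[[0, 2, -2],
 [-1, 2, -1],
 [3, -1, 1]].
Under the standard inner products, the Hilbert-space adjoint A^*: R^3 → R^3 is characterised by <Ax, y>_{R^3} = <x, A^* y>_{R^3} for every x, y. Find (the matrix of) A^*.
A^* = A^T =
[[0, -1, 3],
 [2, 2, -1],
 [-2, -1, 1]]

For real matrices with standard dot products, the defining identity <Ax, y> = <x, A^* y> gives (Ax)^T y = x^T (A^*) y, i.e. x^T A^T y = x^T (A^*) y. Since this holds for all x, y, we must have A^* = A^T. Therefore
A^* =
[[0, -1, 3],
 [2, 2, -1],
 [-2, -1, 1]].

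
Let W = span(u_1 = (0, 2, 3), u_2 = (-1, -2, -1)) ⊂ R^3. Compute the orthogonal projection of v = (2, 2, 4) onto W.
proj_W(v) = (18/29, 88/29, 96/29)

Set up U = [u_1 | ... | u_2] ∈ R^(3×2). The projector onto W = col(U) is P = U (U^T U)^(-1) U^T.
Compute U^T U =
  [13, -7]
  [-7, 6],
and U^T v = (16, -10).
Solve U^T U · c = U^T v for the coefficients: c = (26/29, -18/29). The projection is proj_W(v) = U c.
Check: (v - proj_W(v)) · u_1 = 0  (should be 0).
Check: (v - proj_W(v)) · u_2 = 0  (should be 0).
Result: proj_W(v) = (18/29, 88/29, 96/29).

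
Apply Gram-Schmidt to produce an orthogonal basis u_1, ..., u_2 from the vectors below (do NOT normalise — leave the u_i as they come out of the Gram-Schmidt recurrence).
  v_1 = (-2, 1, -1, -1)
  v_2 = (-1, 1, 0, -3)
Orthogonal basis:
  u_1 = (-2, 1, -1, -1)
  u_2 = (5/7, 1/7, 6/7, -15/7)

Apply the Gram-Schmidt recurrence
  u_1 = v_1
  u_i = v_i − Σ_{j<i} ((v_i · u_j) / (u_j · u_j)) · u_j.

Step by step this gives:
  u_1 = (-2, 1, -1, -1)
  u_2 = (5/7, 1/7, 6/7, -15/7)

Orthogonality check:
  u_2 · u_1 = 0 (should be 0)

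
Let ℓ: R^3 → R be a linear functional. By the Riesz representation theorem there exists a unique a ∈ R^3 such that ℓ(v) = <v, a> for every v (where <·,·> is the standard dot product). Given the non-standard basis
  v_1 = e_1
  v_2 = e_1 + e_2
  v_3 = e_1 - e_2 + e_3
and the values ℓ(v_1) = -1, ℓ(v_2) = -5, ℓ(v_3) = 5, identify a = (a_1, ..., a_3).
a = (-1, -4, 2)

Write a = (a_1, ..., a_3) in the standard basis. For each basis vector v_i, ℓ(v_i) = <v_i, a> is a linear equation in the a_j's. Collect the n equations into a matrix system V a = ℓ, where row i of V is v_i (expressed in the standard basis). Since V is invertible (lower-triangular with 1s on the diagonal, up to permutation), solve by back-substitution:
  V =
[[1, 0, 0],
 [1, 1, 0],
 [1, -1, 1]]
  V a = (-1, -5, 5)
Solving gives a = (-1, -4, 2).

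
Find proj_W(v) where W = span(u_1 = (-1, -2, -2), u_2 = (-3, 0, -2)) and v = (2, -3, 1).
proj_W(v) = (44/17, -41/17, 2/17)

Set up U = [u_1 | ... | u_2] ∈ R^(3×2). The projector onto W = col(U) is P = U (U^T U)^(-1) U^T.
Compute U^T U =
  [9, 7]
  [7, 13],
and U^T v = (2, -8).
Solve U^T U · c = U^T v for the coefficients: c = (41/34, -43/34). The projection is proj_W(v) = U c.
Check: (v - proj_W(v)) · u_1 = 0  (should be 0).
Check: (v - proj_W(v)) · u_2 = 0  (should be 0).
Result: proj_W(v) = (44/17, -41/17, 2/17).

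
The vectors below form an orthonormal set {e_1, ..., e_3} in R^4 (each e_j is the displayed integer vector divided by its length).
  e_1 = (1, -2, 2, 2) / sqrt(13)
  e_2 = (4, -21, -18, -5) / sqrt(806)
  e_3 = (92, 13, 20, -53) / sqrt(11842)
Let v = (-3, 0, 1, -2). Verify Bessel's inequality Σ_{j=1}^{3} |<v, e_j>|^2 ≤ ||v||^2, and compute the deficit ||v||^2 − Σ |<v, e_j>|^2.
Σ |<v, e_j>|^2 = 825/191; ||v||^2 = 14; deficit = 1849/191

Write each e_j = u_j / sqrt(<u_j, u_j>) where u_j is the displayed integer vector. Then <v, e_j> = <v, u_j> / sqrt(<u_j, u_j>), so |<v, e_j>|^2 = <v, u_j>^2 / <u_j, u_j>.
Coefficients: <v, e_1> = -5/sqrt(13), <v, e_2> = -20/sqrt(806), <v, e_3> = -150/sqrt(11842).
Square and sum: Σ |<v, e_j>|^2 = 825/191.
Compute ||v||^2 = v·v = 14.
Deficit = 14 − 825/191 = 1849/191 ≥ 0, confirming Bessel's inequality. (The deficit equals ||v − Σ <v,e_j> e_j||^2, the squared distance from v to span{e_j}.)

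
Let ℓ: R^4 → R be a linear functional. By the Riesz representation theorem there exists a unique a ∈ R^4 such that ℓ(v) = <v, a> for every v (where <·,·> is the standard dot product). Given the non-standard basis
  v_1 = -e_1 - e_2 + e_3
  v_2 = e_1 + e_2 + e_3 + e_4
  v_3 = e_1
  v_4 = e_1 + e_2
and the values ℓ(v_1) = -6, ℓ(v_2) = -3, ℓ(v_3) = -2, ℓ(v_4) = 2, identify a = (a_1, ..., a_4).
a = (-2, 4, -4, -1)

Write a = (a_1, ..., a_4) in the standard basis. For each basis vector v_i, ℓ(v_i) = <v_i, a> is a linear equation in the a_j's. Collect the n equations into a matrix system V a = ℓ, where row i of V is v_i (expressed in the standard basis). Since V is invertible (lower-triangular with 1s on the diagonal, up to permutation), solve by back-substitution:
  V =
[[-1, -1, 1, 0],
 [1, 1, 1, 1],
 [1, 0, 0, 0],
 [1, 1, 0, 0]]
  V a = (-6, -3, -2, 2)
Solving gives a = (-2, 4, -4, -1).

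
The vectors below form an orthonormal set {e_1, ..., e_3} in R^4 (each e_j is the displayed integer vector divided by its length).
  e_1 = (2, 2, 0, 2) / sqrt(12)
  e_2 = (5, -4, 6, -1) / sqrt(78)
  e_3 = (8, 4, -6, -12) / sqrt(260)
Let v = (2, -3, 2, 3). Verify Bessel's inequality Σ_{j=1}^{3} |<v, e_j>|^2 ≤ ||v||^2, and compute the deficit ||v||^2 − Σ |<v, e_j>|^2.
Σ |<v, e_j>|^2 = 211/10; ||v||^2 = 26; deficit = 49/10

Write each e_j = u_j / sqrt(<u_j, u_j>) where u_j is the displayed integer vector. Then <v, e_j> = <v, u_j> / sqrt(<u_j, u_j>), so |<v, e_j>|^2 = <v, u_j>^2 / <u_j, u_j>.
Coefficients: <v, e_1> = 4/sqrt(12), <v, e_2> = 31/sqrt(78), <v, e_3> = -44/sqrt(260).
Square and sum: Σ |<v, e_j>|^2 = 211/10.
Compute ||v||^2 = v·v = 26.
Deficit = 26 − 211/10 = 49/10 ≥ 0, confirming Bessel's inequality. (The deficit equals ||v − Σ <v,e_j> e_j||^2, the squared distance from v to span{e_j}.)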